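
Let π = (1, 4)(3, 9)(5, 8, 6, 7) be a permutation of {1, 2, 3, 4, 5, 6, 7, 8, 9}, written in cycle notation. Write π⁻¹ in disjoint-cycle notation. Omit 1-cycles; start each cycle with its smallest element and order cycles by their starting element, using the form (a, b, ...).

(1, 4)(3, 9)(5, 7, 6, 8)

The inverse reverses each cycle.
Reversing each cycle of π and rotating so the smallest element leads gives (1, 4)(3, 9)(5, 7, 6, 8).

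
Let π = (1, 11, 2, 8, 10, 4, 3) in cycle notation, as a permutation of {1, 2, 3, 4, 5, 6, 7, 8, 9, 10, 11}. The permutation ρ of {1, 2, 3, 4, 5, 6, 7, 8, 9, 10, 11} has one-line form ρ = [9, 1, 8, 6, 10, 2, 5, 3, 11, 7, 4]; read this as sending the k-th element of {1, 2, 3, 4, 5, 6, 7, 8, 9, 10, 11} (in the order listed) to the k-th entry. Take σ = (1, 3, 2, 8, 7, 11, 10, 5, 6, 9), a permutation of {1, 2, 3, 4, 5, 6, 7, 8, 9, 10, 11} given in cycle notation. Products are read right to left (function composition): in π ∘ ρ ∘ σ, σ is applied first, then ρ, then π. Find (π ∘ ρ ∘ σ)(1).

Chase 1: σ(1) = 3; ρ(3) = 8; π(8) = 10. Hence (π ∘ ρ ∘ σ)(1) = 10.

10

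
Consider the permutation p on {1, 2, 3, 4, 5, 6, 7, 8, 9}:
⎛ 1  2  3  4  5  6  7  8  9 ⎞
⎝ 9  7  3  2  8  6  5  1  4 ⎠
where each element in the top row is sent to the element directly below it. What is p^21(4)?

4

Tracing 4 → 2 → … returns to 4 after 7 steps, so 4 lies in a 7-cycle (1, 9, 4, 2, 7, 5, 8).
On a 7-cycle, p^7 is the identity, so p^21 = p^0 there (21 ≡ 0 mod 7).
So p^21(4) = 4.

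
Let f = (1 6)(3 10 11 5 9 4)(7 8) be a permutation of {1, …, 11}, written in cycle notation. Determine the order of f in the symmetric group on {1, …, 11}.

The disjoint cycles have lengths 6, 2, 2, 1.
The order is lcm(6, 2, 2) = 6.

6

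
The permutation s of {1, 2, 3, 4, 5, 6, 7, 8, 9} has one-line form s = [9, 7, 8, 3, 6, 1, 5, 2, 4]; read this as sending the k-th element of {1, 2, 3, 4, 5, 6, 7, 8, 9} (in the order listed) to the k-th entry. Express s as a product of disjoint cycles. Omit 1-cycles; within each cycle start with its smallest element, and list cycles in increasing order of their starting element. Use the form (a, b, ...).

(1, 9, 4, 3, 8, 2, 7, 5, 6)

Start at 1 and follow images: 1 → 9 → 4 → 3 → 8 → 2 → 7 → 5 → 6 → 1, giving the cycle (1, 9, 4, 3, 8, 2, 7, 5, 6).
Continuing from each remaining unvisited element yields (1, 9, 4, 3, 8, 2, 7, 5, 6).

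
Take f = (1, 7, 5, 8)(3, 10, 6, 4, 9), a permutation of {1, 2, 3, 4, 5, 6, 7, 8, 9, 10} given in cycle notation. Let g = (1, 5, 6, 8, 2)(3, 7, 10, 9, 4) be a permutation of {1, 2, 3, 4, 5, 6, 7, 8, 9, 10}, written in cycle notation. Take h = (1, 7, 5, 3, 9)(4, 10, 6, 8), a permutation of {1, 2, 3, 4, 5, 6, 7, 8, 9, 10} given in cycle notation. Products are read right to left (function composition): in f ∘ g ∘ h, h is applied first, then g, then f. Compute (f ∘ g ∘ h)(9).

8

Apply the permutations in order: h(9) = 1, then g(1) = 5, then f(5) = 8. So (f ∘ g ∘ h)(9) = 8.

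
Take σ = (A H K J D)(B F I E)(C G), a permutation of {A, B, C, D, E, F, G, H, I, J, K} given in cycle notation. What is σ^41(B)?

F

B lies in the 4-cycle (B F I E).
On a 4-cycle, σ^4 is the identity, so σ^41 = σ^1 there (41 ≡ 1 mod 4).
Advancing 1 step from B: B → F.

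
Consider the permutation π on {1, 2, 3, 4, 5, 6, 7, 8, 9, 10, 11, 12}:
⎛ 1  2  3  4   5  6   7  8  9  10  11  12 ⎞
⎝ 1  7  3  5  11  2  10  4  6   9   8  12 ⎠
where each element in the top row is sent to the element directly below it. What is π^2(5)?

8

Tracing 5 → 11 → … returns to 5 after 4 steps, so 5 lies in a 4-cycle (4, 5, 11, 8).
Stepping 2 places around the cycle: 5 → 11 → 8.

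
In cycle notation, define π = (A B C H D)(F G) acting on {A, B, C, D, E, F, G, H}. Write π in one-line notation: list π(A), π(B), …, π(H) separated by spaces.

B C H A E G F D

Image by image: A→B, B→C, C→H, D→A, E→E, F→G, G→F, H→D.
So the one-line form is B C H A E G F D.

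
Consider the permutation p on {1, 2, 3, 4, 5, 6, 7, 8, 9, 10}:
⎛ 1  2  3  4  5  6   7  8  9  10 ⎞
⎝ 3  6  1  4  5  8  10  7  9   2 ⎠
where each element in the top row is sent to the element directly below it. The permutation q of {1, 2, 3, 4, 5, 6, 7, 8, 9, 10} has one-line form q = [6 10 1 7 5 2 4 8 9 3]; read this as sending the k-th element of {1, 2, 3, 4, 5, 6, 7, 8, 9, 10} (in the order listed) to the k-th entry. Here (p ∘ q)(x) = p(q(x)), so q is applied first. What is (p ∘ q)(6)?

6

(p ∘ q)(6) = p(q(6)). q(6) = 2, then p(2) = 6. So (p ∘ q)(6) = 6.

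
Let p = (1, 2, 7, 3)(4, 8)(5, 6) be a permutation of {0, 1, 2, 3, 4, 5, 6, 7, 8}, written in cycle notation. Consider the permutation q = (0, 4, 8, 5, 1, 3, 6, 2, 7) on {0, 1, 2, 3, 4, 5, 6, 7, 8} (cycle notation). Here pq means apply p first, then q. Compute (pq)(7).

First apply p: p(7) = 3, then q(3) = 6. Thus (pq)(7) = 6.

6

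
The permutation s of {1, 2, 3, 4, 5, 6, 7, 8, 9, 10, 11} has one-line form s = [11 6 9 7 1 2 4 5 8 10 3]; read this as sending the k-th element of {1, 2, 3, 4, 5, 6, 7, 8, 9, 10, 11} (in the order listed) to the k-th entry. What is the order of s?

The disjoint-cycle form of s has cycle lengths 6, 2, 2, 1.
The order of s is the least common multiple of its cycle lengths: lcm(6, 2, 2) = 6.

6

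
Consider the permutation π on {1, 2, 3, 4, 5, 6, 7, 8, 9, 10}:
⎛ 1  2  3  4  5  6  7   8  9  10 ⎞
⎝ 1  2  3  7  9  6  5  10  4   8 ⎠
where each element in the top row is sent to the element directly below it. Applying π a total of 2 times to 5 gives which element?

Tracing 5 → 9 → … returns to 5 after 4 steps, so 5 lies in a 4-cycle (4 7 5 9).
Advancing 2 steps from 5: 5 → 9 → 4.

4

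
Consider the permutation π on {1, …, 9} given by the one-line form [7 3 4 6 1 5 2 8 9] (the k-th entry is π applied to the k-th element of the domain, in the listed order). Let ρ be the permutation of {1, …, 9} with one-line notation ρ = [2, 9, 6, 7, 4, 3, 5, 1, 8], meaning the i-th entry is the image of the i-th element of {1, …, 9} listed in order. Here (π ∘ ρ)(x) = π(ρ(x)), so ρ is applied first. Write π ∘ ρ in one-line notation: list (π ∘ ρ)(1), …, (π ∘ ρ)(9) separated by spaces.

3 9 5 2 6 4 1 7 8

For each element, apply ρ then π: 1 → 2 → 3; 2 → 9 → 9; 3 → 6 → 5; 4 → 7 → 2; 5 → 4 → 6; 6 → 3 → 4; 7 → 5 → 1; 8 → 1 → 7; 9 → 8 → 8.
Collecting the images, π ∘ ρ = [3 9 5 2 6 4 1 7 8].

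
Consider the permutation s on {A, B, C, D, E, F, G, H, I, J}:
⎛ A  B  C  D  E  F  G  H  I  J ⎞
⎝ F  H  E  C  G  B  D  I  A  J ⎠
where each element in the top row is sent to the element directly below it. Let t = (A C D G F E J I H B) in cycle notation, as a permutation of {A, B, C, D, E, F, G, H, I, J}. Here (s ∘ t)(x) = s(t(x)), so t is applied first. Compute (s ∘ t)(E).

J

(s ∘ t)(E) = s(t(E)). t(E) = J, then s(J) = J. So (s ∘ t)(E) = J.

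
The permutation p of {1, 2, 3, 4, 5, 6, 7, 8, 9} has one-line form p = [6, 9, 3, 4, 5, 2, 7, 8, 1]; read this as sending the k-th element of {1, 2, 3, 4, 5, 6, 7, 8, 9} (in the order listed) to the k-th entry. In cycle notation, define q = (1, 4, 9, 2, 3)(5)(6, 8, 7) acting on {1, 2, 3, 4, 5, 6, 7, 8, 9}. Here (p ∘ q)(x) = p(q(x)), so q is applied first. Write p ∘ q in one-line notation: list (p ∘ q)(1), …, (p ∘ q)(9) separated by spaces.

For each element, apply q then p: 1 → 4 → 4; 2 → 3 → 3; 3 → 1 → 6; 4 → 9 → 1; 5 → 5 → 5; 6 → 8 → 8; 7 → 6 → 2; 8 → 7 → 7; 9 → 2 → 9.
So p ∘ q in one-line form is 4 3 6 1 5 8 2 7 9.

4 3 6 1 5 8 2 7 9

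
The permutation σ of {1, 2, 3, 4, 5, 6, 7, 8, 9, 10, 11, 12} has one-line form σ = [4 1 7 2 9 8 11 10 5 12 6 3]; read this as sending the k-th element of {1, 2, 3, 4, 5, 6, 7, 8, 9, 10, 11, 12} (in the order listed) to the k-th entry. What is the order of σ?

42

The disjoint-cycle form of σ has cycle lengths 7, 3, 2.
Since disjoint cycles commute, ord(σ) = lcm(7, 3, 2) = 42.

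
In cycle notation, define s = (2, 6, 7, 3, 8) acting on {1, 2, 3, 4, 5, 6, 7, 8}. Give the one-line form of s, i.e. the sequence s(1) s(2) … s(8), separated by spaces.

Image by image: 1→1, 2→6, 3→8, 4→4, 5→5, 6→7, 7→3, 8→2.
So the one-line form is 1 6 8 4 5 7 3 2.

1 6 8 4 5 7 3 2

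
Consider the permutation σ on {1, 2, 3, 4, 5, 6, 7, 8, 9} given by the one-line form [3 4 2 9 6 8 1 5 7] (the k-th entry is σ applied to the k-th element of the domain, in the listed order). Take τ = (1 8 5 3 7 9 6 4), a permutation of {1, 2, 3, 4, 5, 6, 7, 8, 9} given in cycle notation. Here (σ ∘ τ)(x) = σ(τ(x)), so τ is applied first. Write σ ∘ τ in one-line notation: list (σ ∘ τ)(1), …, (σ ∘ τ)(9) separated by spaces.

Chase each element through τ then σ: 1 → 8 → 5; 2 → 2 → 4; 3 → 7 → 1; 4 → 1 → 3; 5 → 3 → 2; 6 → 4 → 9; 7 → 9 → 7; 8 → 5 → 6; 9 → 6 → 8.
Collecting the images, σ ∘ τ = [5 4 1 3 2 9 7 6 8].

5 4 1 3 2 9 7 6 8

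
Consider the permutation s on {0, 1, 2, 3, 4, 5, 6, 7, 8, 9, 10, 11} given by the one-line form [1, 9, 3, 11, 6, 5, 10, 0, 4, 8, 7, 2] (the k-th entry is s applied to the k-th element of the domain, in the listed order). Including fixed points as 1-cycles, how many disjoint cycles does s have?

The cycle decomposition is (0, 1, 9, 8, 4, 6, 10, 7)(2, 3, 11)(5), which has 3 cycles (counting 1-cycles).

3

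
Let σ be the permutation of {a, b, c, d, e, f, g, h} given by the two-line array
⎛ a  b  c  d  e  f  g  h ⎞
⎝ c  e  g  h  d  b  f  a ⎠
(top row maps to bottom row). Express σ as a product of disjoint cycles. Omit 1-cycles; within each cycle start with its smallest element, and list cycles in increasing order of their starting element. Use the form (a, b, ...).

(a, c, g, f, b, e, d, h)

Start at a and follow images: a → c → g → f → b → e → d → h → a, giving the cycle (a, c, g, f, b, e, d, h).
Repeating from the next unused element and collecting all non-trivial cycles gives (a, c, g, f, b, e, d, h).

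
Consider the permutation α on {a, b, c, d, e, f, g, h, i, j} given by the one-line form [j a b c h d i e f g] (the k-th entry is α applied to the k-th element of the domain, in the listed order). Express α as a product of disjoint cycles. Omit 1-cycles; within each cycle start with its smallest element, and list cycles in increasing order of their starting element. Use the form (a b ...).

(a j g i f d c b)(e h)

Start at a and follow images: a → j → g → i → f → d → c → b → a, giving the cycle (a j g i f d c b).
Continuing from each remaining unvisited element yields (a j g i f d c b)(e h).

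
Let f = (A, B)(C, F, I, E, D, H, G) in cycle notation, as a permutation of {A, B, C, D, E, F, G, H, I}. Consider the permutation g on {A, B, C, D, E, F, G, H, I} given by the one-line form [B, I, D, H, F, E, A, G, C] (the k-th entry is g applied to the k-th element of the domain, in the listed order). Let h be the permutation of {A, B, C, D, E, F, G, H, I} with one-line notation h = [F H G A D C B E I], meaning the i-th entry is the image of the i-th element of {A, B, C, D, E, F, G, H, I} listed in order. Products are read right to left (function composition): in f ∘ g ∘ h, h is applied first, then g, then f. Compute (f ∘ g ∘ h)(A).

D

Chase A: h(A) = F; g(F) = E; f(E) = D. Hence (f ∘ g ∘ h)(A) = D.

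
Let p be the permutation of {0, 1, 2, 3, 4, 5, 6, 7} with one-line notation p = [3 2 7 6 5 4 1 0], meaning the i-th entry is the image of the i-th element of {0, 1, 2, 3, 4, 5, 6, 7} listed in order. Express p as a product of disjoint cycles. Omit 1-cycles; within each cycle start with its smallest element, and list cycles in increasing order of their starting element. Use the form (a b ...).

Start at 0 and follow images: 0 → 3 → 6 → 1 → 2 → 7 → 0, giving the cycle (0 3 6 1 2 7).
Continuing from each remaining unvisited element yields (0 3 6 1 2 7)(4 5).

(0 3 6 1 2 7)(4 5)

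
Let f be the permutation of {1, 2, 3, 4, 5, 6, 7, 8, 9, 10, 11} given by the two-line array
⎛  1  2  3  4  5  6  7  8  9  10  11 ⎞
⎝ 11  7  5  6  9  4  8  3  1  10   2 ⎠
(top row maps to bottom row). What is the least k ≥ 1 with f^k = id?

8

Writing f as disjoint cycles, the cycle lengths are 8, 2, 1.
Since disjoint cycles commute, ord(f) = lcm(8, 2) = 8.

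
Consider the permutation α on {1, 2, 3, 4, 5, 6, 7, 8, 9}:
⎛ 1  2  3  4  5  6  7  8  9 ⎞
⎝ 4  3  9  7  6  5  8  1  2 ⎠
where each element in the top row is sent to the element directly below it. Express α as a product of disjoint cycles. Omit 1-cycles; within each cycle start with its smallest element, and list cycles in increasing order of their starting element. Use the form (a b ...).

Start at 1 and follow images: 1 → 4 → 7 → 8 → 1, giving the cycle (1 4 7 8).
Repeating from the next unused element and collecting all non-trivial cycles gives (1 4 7 8)(2 3 9)(5 6).

(1 4 7 8)(2 3 9)(5 6)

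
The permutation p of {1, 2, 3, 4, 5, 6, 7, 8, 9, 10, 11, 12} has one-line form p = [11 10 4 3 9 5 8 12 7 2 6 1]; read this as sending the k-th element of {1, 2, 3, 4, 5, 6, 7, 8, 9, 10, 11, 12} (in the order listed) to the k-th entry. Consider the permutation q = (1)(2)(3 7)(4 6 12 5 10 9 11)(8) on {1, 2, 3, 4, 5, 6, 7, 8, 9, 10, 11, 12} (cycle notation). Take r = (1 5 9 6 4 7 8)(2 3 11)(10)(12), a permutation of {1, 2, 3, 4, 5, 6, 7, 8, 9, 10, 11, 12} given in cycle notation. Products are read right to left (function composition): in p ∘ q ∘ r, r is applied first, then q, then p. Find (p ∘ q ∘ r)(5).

6

Apply the permutations in order: r(5) = 9, then q(9) = 11, then p(11) = 6. So (p ∘ q ∘ r)(5) = 6.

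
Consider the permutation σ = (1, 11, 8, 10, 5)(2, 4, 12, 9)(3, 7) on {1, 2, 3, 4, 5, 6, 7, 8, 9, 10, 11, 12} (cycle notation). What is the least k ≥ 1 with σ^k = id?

20

The disjoint cycles have lengths 5, 4, 2, 1.
The order of σ is the least common multiple of its cycle lengths: lcm(5, 4, 2) = 20.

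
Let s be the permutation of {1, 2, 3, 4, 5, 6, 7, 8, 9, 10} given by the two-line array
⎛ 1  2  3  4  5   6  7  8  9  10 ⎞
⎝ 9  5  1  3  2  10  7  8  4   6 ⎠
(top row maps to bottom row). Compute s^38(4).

Tracing 4 → 3 → … returns to 4 after 4 steps, so 4 lies in a 4-cycle (1 9 4 3).
On a 4-cycle, s^4 is the identity, so s^38 = s^2 there (38 ≡ 2 mod 4).
Advancing 2 steps from 4: 4 → 3 → 1.

1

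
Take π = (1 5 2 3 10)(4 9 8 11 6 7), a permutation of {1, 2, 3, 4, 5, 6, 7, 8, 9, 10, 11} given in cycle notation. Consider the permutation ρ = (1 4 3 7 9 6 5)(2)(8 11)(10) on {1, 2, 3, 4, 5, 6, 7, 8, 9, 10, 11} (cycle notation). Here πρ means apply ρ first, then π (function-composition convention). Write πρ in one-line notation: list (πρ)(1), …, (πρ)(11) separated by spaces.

9 3 4 10 5 2 8 6 7 1 11

Chase each element through ρ then π: 1 → 4 → 9; 2 → 2 → 3; 3 → 7 → 4; 4 → 3 → 10; 5 → 1 → 5; 6 → 5 → 2; 7 → 9 → 8; 8 → 11 → 6; 9 → 6 → 7; 10 → 10 → 1; 11 → 8 → 11.
So πρ in one-line form is 9 3 4 10 5 2 8 6 7 1 11.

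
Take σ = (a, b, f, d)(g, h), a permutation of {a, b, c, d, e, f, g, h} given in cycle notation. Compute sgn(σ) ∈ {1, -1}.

1

The cycle lengths are 4, 2, 1, 1.
A cycle of length ℓ contributes ℓ−1 transpositions, so σ is a product of 3 + 1 = 4 transpositions — even.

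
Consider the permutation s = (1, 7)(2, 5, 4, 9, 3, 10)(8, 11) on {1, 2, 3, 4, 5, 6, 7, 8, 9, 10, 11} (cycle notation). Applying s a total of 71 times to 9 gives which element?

9 lies in the 6-cycle (2, 5, 4, 9, 3, 10).
Powers repeat with period 6 on this cycle, and 71 mod 6 = 5, so s^71(9) = s^5(9).
Advancing 5 steps from 9: 9 → 3 → 10 → 2 → 5 → 4.

4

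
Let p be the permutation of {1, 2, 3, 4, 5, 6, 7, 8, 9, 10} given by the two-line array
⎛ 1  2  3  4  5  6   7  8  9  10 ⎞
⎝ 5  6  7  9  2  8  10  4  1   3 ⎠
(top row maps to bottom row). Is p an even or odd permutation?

even

In disjoint-cycle form the cycle lengths are 7, 3.
A cycle of length ℓ contributes ℓ−1 transpositions, so p is a product of 6 + 2 = 8 transpositions — even.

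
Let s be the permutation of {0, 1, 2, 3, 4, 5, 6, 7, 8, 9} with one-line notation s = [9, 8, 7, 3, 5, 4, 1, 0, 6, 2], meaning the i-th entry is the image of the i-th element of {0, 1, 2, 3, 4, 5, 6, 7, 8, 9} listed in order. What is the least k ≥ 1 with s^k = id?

Writing s as disjoint cycles, the cycle lengths are 4, 3, 2, 1.
Since disjoint cycles commute, ord(s) = lcm(4, 3, 2) = 12.

12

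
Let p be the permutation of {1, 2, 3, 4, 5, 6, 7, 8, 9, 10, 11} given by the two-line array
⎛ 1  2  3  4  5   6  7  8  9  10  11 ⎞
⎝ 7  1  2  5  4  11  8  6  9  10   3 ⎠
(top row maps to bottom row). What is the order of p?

Writing p as disjoint cycles, the cycle lengths are 7, 2, 1, 1.
Since disjoint cycles commute, ord(p) = lcm(7, 2) = 14.

14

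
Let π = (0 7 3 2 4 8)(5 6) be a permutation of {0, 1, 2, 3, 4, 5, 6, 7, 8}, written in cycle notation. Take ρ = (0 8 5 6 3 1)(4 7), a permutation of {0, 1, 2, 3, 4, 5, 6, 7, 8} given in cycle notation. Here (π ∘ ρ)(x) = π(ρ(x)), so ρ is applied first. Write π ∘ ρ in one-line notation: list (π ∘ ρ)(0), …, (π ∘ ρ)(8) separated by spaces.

0 7 4 1 3 5 2 8 6

Chase each element through ρ then π: 0 → 8 → 0; 1 → 0 → 7; 2 → 2 → 4; 3 → 1 → 1; 4 → 7 → 3; 5 → 6 → 5; 6 → 3 → 2; 7 → 4 → 8; 8 → 5 → 6.
So π ∘ ρ in one-line form is 0 7 4 1 3 5 2 8 6.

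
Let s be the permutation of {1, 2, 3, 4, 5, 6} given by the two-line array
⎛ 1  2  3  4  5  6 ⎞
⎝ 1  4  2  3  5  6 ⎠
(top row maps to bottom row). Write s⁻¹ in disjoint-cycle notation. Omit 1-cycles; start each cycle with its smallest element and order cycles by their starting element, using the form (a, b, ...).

(2, 3, 4)

First write s in disjoint cycles: (2, 4, 3).
Reversing each cycle (and rotating so the smallest element leads) gives s⁻¹ = (2, 3, 4).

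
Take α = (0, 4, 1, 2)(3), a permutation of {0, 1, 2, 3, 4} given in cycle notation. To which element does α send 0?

0 appears in (0, 4, 1, 2); the next entry (wrapping around) is 4.

4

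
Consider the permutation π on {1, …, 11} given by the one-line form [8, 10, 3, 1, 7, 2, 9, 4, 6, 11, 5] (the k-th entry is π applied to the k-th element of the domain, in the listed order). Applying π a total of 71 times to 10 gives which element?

Tracing 10 → 11 → … returns to 10 after 7 steps, so 10 lies in a 7-cycle (2 10 11 5 7 9 6).
On a 7-cycle, π^7 is the identity, so π^71 = π^1 there (71 ≡ 1 mod 7).
Stepping 1 place around the cycle: 10 → 11.

11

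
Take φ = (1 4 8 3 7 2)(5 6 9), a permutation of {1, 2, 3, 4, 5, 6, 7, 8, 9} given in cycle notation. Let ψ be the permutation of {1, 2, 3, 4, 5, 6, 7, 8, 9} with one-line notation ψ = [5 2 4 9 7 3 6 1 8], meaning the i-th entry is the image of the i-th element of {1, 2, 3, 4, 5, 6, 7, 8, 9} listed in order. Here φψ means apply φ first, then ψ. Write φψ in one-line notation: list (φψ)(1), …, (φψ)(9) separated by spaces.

Chase each element through φ then ψ: 1 → 4 → 9; 2 → 1 → 5; 3 → 7 → 6; 4 → 8 → 1; 5 → 6 → 3; 6 → 9 → 8; 7 → 2 → 2; 8 → 3 → 4; 9 → 5 → 7.
Collecting the images, φψ = [9 5 6 1 3 8 2 4 7].

9 5 6 1 3 8 2 4 7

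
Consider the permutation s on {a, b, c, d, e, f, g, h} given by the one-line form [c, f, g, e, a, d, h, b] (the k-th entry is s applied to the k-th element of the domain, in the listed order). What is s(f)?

d

f is element number 6 of the domain, and entry number 6 of the one-line form is d, so s(f) = d.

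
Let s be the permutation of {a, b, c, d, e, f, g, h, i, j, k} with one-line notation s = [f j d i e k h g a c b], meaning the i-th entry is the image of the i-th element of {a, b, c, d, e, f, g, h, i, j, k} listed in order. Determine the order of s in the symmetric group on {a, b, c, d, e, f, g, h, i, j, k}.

The disjoint-cycle form of s has cycle lengths 8, 2, 1.
The order of s is the least common multiple of its cycle lengths: lcm(8, 2) = 8.

8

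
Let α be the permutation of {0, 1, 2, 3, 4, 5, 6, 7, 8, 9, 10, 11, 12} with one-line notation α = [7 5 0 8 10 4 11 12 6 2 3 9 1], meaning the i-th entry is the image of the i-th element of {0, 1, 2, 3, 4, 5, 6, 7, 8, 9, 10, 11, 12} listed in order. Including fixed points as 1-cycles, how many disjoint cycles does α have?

The cycle decomposition is (0, 7, 12, 1, 5, 4, 10, 3, 8, 6, 11, 9, 2), which has 1 cycle (counting 1-cycles).

1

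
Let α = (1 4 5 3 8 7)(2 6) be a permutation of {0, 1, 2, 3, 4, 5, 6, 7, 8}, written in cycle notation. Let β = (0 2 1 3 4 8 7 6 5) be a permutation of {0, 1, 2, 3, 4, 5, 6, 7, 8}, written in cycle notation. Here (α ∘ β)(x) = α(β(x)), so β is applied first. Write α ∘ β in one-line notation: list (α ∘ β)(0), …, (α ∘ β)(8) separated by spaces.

For each element, apply β then α: 0 → 2 → 6; 1 → 3 → 8; 2 → 1 → 4; 3 → 4 → 5; 4 → 8 → 7; 5 → 0 → 0; 6 → 5 → 3; 7 → 6 → 2; 8 → 7 → 1.
Collecting the images, α ∘ β = [6 8 4 5 7 0 3 2 1].

6 8 4 5 7 0 3 2 1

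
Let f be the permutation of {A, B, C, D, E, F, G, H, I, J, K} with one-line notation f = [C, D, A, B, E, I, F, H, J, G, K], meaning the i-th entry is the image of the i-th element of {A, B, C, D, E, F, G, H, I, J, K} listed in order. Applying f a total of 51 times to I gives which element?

F

Tracing I → J → … returns to I after 4 steps, so I lies in a 4-cycle (F, I, J, G).
On a 4-cycle, f^4 is the identity, so f^51 = f^3 there (51 ≡ 3 mod 4).
Stepping 3 places around the cycle: I → J → G → F.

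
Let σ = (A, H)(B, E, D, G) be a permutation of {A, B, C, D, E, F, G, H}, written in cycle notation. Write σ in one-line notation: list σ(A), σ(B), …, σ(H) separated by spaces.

Image by image: A↦H, B↦E, C↦C, D↦G, E↦D, F↦F, G↦B, H↦A.
Listing these in domain order gives H E C G D F B A.

H E C G D F B A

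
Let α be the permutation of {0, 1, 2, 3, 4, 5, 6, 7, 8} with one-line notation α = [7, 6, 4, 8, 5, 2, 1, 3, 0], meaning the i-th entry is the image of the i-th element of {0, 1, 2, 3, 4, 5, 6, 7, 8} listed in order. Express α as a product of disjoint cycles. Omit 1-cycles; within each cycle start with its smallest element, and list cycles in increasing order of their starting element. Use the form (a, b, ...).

Start at 0 and follow images: 0 → 7 → 3 → 8 → 0, giving the cycle (0, 7, 3, 8).
Continuing from each remaining unvisited element yields (0, 7, 3, 8)(1, 6)(2, 4, 5).

(0, 7, 3, 8)(1, 6)(2, 4, 5)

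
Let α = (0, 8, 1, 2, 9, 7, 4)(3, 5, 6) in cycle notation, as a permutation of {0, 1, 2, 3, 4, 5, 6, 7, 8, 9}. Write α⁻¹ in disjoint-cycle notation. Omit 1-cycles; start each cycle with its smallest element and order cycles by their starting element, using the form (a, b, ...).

Inverting a permutation written in cycle notation just reverses the order within every cycle.
Reversing each cycle of α and rotating so the smallest element leads gives (0, 4, 7, 9, 2, 1, 8)(3, 6, 5).

(0, 4, 7, 9, 2, 1, 8)(3, 6, 5)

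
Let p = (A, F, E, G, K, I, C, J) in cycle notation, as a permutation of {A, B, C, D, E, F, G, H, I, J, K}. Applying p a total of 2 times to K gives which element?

C

K lies in the 8-cycle (A, F, E, G, K, I, C, J).
Stepping 2 places around the cycle: K → I → C.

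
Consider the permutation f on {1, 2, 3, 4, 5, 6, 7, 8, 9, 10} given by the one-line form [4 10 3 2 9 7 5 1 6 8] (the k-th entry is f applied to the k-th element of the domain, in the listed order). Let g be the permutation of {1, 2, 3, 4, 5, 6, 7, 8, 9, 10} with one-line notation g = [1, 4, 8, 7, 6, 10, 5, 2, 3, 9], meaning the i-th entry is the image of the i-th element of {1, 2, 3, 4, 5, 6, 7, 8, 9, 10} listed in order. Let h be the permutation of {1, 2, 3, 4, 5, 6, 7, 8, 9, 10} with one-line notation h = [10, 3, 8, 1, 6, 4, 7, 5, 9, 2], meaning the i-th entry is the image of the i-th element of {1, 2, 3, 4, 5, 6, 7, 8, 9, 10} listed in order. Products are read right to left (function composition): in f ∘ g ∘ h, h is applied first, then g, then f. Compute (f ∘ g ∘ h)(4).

Chase 4: h(4) = 1; g(1) = 1; f(1) = 4. Hence (f ∘ g ∘ h)(4) = 4.

4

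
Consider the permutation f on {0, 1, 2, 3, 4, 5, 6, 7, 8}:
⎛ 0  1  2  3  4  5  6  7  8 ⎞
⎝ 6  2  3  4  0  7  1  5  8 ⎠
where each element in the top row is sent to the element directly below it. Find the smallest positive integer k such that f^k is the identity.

6

The disjoint-cycle form of f has cycle lengths 6, 2, 1.
The order is lcm(6, 2) = 6.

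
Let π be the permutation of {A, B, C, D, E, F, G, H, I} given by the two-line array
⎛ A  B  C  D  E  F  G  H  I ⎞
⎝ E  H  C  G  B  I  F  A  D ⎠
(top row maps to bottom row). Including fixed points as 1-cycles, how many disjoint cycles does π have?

3

The cycle decomposition is (A, E, B, H)(C)(D, G, F, I), which has 3 cycles (counting 1-cycles).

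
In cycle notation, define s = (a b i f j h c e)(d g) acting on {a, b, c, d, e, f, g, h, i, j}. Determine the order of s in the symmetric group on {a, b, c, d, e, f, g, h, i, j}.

The disjoint cycles have lengths 8, 2.
The order of s is the least common multiple of its cycle lengths: lcm(8, 2) = 8.

8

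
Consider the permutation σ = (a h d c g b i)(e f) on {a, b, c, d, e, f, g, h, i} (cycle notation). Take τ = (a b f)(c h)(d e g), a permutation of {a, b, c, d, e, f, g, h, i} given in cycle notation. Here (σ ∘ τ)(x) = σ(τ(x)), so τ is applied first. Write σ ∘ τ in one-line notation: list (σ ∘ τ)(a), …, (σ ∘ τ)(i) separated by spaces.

Chase each element through τ then σ: a → b → i; b → f → e; c → h → d; d → e → f; e → g → b; f → a → h; g → d → c; h → c → g; i → i → a.
Collecting the images, σ ∘ τ = [i e d f b h c g a].

i e d f b h c g a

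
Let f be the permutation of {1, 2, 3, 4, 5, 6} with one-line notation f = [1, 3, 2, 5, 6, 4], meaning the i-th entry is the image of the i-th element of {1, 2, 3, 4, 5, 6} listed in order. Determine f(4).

5

4 is element number 4 of the domain, and entry number 4 of the one-line form is 5, so f(4) = 5.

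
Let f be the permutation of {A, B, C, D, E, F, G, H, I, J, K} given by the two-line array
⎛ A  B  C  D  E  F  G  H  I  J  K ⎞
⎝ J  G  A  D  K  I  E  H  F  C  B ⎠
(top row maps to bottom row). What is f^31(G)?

Tracing G → E → … returns to G after 4 steps, so G lies in a 4-cycle (B G E K).
Powers repeat with period 4 on this cycle, and 31 mod 4 = 3, so f^31(G) = f^3(G).
Stepping 3 places around the cycle: G → E → K → B.

B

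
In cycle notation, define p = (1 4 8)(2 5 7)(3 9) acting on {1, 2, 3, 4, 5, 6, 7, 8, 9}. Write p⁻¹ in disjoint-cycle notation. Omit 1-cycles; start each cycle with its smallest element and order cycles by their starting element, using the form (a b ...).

(1 8 4)(2 7 5)(3 9)

If p sends a → b within a cycle, p⁻¹ sends b → a; equivalently, reverse each cycle.
After reversing and putting each cycle's least element first, p⁻¹ = (1 8 4)(2 7 5)(3 9).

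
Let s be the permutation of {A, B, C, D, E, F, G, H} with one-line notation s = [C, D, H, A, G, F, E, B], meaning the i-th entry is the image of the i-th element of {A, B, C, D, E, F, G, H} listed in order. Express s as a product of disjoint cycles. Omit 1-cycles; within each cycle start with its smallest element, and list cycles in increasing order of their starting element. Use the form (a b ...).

From A: A → C → H → B → D → A, closing the cycle (A C H B D).
Continuing from each remaining unvisited element yields (A C H B D)(E G).

(A C H B D)(E G)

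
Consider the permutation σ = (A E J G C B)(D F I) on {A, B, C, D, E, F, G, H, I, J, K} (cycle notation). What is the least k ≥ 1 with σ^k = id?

The cycle type of σ is (6, 3, 1, 1).
The order is lcm(6, 3) = 6.

6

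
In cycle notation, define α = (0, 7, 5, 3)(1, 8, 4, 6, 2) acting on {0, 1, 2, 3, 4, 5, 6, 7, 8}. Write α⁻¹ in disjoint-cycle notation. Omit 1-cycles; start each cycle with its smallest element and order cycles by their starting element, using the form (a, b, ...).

The inverse reverses each cycle.
After reversing and putting each cycle's least element first, α⁻¹ = (0, 3, 5, 7)(1, 2, 6, 4, 8).

(0, 3, 5, 7)(1, 2, 6, 4, 8)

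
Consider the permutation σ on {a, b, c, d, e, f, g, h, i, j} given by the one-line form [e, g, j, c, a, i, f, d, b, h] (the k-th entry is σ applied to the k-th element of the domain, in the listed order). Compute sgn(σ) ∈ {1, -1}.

-1

In disjoint-cycle form the cycle lengths are 4, 4, 2.
A cycle of length ℓ contributes ℓ−1 transpositions, so σ is a product of 3 + 3 + 1 = 7 transpositions — odd.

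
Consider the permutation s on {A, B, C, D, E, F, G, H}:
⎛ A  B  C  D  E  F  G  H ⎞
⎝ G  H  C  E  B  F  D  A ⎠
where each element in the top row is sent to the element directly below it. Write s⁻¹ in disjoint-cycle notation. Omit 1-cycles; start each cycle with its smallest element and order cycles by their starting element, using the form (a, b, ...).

First write s in disjoint cycles: (A, G, D, E, B, H).
The inverse reverses every cycle; in canonical form, s⁻¹ = (A, H, B, E, D, G).

(A, H, B, E, D, G)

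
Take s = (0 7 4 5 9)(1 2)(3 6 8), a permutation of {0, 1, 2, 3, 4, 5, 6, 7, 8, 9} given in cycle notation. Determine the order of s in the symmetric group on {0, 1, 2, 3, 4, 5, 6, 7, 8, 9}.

30

The cycle type of s is (5, 3, 2).
The order of s is the least common multiple of its cycle lengths: lcm(5, 3, 2) = 30.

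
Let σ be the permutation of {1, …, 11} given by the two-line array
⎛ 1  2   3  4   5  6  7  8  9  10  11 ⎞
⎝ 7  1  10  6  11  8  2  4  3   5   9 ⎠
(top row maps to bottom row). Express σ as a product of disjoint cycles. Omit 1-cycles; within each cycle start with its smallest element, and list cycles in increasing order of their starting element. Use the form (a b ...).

From 1: 1 → 7 → 2 → 1, closing the cycle (1 7 2).
Continuing from each remaining unvisited element yields (1 7 2)(3 10 5 11 9)(4 6 8).

(1 7 2)(3 10 5 11 9)(4 6 8)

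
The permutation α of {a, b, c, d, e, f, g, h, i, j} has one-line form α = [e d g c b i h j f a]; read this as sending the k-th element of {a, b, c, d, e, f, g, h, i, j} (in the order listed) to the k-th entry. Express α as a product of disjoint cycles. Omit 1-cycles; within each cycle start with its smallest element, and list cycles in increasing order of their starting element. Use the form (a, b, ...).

(a, e, b, d, c, g, h, j)(f, i)

From a: a → e → b → d → c → g → h → j → a, closing the cycle (a, e, b, d, c, g, h, j).
Continuing from each remaining unvisited element yields (a, e, b, d, c, g, h, j)(f, i).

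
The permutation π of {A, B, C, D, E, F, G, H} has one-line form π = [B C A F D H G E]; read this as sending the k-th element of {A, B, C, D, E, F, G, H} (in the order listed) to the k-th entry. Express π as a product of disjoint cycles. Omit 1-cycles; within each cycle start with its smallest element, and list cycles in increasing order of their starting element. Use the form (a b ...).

From A: A → B → C → A, closing the cycle (A B C).
Repeating from the next unused element and collecting all non-trivial cycles gives (A B C)(D F H E).

(A B C)(D F H E)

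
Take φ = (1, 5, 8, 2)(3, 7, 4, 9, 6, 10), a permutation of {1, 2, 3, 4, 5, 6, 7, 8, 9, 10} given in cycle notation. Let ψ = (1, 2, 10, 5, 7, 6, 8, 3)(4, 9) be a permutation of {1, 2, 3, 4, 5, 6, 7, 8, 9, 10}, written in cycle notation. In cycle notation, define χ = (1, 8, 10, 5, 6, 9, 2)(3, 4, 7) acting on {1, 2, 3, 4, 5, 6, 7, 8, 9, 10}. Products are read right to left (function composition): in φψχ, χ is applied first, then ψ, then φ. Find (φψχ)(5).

2

Apply the permutations in order: χ(5) = 6, then ψ(6) = 8, then φ(8) = 2. So (φψχ)(5) = 2.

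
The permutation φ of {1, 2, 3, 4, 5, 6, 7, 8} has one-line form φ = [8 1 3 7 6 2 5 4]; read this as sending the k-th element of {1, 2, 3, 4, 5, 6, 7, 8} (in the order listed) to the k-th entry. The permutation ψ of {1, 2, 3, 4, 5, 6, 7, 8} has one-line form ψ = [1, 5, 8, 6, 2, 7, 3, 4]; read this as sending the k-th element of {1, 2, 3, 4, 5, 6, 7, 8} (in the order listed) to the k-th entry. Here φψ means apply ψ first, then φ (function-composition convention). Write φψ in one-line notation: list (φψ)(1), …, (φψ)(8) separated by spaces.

8 6 4 2 1 5 3 7

(φψ)(x) = φ(ψ(x)). Computing each image: φ(ψ(1)) = φ(1) = 8, φ(ψ(2)) = φ(5) = 6, φ(ψ(3)) = φ(8) = 4, φ(ψ(4)) = φ(6) = 2, φ(ψ(5)) = φ(2) = 1, φ(ψ(6)) = φ(7) = 5, φ(ψ(7)) = φ(3) = 3, φ(ψ(8)) = φ(4) = 7.
Hence φψ = [8 6 4 2 1 5 3 7].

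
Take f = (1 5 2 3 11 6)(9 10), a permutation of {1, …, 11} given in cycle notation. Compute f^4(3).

5

3 lies in the 6-cycle (1 5 2 3 11 6).
Stepping 4 places around the cycle: 3 → 11 → 6 → 1 → 5.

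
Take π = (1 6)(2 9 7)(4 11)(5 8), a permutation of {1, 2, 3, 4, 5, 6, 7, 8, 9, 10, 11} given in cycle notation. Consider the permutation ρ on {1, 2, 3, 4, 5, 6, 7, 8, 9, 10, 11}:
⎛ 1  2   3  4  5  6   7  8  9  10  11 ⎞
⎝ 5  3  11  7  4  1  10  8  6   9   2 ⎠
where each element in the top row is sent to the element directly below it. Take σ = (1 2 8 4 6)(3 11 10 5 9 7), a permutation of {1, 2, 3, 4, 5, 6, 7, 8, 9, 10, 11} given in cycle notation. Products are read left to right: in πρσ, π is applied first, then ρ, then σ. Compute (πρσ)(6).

Apply the permutations in order: π(6) = 1, then ρ(1) = 5, then σ(5) = 9. So (πρσ)(6) = 9.

9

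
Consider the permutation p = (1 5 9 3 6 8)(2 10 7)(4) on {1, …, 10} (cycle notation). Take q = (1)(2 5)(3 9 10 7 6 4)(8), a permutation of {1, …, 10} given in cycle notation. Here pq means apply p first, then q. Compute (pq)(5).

10

First apply p: p(5) = 9, then q(9) = 10. Thus (pq)(5) = 10.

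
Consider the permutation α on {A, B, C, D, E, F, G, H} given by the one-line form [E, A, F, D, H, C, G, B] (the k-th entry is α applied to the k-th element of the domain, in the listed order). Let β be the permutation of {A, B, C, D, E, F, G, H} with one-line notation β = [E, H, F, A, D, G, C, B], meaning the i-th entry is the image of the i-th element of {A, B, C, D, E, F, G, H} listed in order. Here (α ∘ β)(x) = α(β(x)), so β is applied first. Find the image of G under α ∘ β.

F

First apply β: β(G) = C, then α(C) = F. Thus (α ∘ β)(G) = F.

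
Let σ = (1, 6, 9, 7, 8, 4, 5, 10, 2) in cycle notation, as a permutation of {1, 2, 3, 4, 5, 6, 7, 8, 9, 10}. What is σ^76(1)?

1 lies in the 9-cycle (1, 6, 9, 7, 8, 4, 5, 10, 2).
On a 9-cycle, σ^9 is the identity, so σ^76 = σ^4 there (76 ≡ 4 mod 9).
Advancing 4 steps from 1: 1 → 6 → 9 → 7 → 8.

8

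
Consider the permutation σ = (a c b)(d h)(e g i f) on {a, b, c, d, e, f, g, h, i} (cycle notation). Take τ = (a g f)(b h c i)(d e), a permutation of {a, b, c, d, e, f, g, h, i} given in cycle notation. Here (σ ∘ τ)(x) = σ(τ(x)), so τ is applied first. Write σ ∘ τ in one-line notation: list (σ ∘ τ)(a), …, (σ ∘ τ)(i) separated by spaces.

Chase each element through τ then σ: a → g → i; b → h → d; c → i → f; d → e → g; e → d → h; f → a → c; g → f → e; h → c → b; i → b → a.
So σ ∘ τ in one-line form is i d f g h c e b a.

i d f g h c e b a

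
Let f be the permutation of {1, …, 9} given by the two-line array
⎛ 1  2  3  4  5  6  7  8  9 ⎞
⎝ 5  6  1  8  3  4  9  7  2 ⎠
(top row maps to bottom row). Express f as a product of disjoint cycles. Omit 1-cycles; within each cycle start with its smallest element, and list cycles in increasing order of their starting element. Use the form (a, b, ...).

Iterating f from 1 gives 1 → 5 → 3 → 1; that is the 3-cycle (1, 5, 3).
Continuing from each remaining unvisited element yields (1, 5, 3)(2, 6, 4, 8, 7, 9).

(1, 5, 3)(2, 6, 4, 8, 7, 9)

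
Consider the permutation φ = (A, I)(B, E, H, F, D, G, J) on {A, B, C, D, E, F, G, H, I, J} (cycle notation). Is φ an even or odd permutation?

odd

The cycle lengths are 7, 2, 1.
A cycle of length ℓ contributes ℓ−1 transpositions, so φ is a product of 6 + 1 = 7 transpositions — odd.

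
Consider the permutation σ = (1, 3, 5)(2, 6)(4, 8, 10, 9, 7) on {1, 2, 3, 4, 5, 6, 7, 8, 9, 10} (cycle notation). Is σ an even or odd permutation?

odd

The cycle lengths are 5, 3, 2.
A cycle of length ℓ contributes ℓ−1 transpositions, so σ is a product of 4 + 2 + 1 = 7 transpositions — odd.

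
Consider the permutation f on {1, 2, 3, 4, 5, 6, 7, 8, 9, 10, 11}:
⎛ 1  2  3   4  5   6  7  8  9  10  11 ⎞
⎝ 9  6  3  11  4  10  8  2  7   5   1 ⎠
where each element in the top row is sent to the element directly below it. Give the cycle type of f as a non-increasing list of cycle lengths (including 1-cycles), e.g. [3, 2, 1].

The disjoint cycles are (1 9 7 8 2 6 10 5 4 11)(3), with lengths 10, 1 in non-increasing order.

[10, 1]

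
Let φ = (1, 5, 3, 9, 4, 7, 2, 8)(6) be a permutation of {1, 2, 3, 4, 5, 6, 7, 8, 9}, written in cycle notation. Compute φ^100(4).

4 lies in the 8-cycle (1, 5, 3, 9, 4, 7, 2, 8).
Powers repeat with period 8 on this cycle, and 100 mod 8 = 4, so φ^100(4) = φ^4(4).
Stepping 4 places around the cycle: 4 → 7 → 2 → 8 → 1.

1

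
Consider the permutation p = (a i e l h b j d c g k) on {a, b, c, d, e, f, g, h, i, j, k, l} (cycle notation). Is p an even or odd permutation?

even

The cycle lengths are 11, 1.
A cycle of length ℓ contributes ℓ−1 transpositions, so p is a product of 10 transpositions — even.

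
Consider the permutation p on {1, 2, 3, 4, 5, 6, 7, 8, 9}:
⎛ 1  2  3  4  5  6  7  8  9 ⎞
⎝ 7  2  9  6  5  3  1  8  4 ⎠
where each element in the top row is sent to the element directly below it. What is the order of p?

Writing p as disjoint cycles, the cycle lengths are 4, 2, 1, 1, 1.
The order of p is the least common multiple of its cycle lengths: lcm(4, 2) = 4.

4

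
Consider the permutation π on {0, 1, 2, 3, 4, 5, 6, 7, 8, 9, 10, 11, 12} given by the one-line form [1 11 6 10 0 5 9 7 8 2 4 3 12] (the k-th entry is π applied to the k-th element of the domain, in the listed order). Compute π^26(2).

Tracing 2 → 6 → … returns to 2 after 3 steps, so 2 lies in a 3-cycle (2, 6, 9).
On a 3-cycle, π^3 is the identity, so π^26 = π^2 there (26 ≡ 2 mod 3).
Stepping 2 places around the cycle: 2 → 6 → 9.

9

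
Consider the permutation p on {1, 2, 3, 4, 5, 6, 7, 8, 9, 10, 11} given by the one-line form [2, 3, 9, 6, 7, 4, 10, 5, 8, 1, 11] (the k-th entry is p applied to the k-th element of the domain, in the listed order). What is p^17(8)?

Tracing 8 → 5 → … returns to 8 after 8 steps, so 8 lies in an 8-cycle (1, 2, 3, 9, 8, 5, 7, 10).
Since the cycle has length 8, p^17 acts on it the same as p^1 (17 mod 8 = 1).
Advancing 1 step from 8: 8 → 5.

5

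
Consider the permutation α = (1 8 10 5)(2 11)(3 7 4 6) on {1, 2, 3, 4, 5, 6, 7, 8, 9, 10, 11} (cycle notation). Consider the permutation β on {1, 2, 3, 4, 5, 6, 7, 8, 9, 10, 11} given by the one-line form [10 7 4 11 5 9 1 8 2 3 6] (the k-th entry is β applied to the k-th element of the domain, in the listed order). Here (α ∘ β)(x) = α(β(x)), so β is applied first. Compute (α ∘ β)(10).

(α ∘ β)(10) = α(β(10)). β(10) = 3, then α(3) = 7. So (α ∘ β)(10) = 7.

7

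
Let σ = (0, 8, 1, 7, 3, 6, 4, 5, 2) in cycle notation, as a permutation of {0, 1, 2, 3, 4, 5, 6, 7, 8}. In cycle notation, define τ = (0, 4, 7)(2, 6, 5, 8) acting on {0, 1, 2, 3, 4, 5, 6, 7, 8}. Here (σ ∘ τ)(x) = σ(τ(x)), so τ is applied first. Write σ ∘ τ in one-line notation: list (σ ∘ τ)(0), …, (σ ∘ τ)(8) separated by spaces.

5 7 4 6 3 1 2 8 0

(σ ∘ τ)(x) = σ(τ(x)). Computing each image: σ(τ(0)) = σ(4) = 5, σ(τ(1)) = σ(1) = 7, σ(τ(2)) = σ(6) = 4, σ(τ(3)) = σ(3) = 6, σ(τ(4)) = σ(7) = 3, σ(τ(5)) = σ(8) = 1, σ(τ(6)) = σ(5) = 2, σ(τ(7)) = σ(0) = 8, σ(τ(8)) = σ(2) = 0.
Hence σ ∘ τ = [5 7 4 6 3 1 2 8 0].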